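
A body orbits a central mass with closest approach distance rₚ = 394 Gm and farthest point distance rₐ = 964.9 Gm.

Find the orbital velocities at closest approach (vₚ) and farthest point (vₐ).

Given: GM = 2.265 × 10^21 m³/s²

Convert to SI: rₚ = 394 Gm = 3.94e+11 m; rₐ = 964.9 Gm = 9.649e+11 m.
Use the vis-viva equation v² = GM(2/r − 1/a) with a = (rₚ + rₐ)/2 = (3.94e+11 + 9.649e+11)/2 = 6.7945e+11 m.
vₚ = √(GM · (2/rₚ − 1/a)) = √(2.265e+21 · (2/3.94e+11 − 1/6.7945e+11)) m/s ≈ 9.035e+04 m/s = 90.35 km/s.
vₐ = √(GM · (2/rₐ − 1/a)) = √(2.265e+21 · (2/9.649e+11 − 1/6.7945e+11)) m/s ≈ 3.689e+04 m/s = 36.89 km/s.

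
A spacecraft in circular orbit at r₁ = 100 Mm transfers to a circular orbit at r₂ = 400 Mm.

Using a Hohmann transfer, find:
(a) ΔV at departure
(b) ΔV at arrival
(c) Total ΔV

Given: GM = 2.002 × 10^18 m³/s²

Convert to SI: r₁ = 100 Mm = 1e+08 m; r₂ = 400 Mm = 4e+08 m.
Transfer semi-major axis: a_t = (r₁ + r₂)/2 = (1e+08 + 4e+08)/2 = 2.5e+08 m.
Circular speeds: v₁ = √(GM/r₁) = 141492 m/s, v₂ = √(GM/r₂) = 70746 m/s.
Transfer speeds (vis-viva v² = GM(2/r − 1/a_t)): v₁ᵗ = 178975 m/s, v₂ᵗ = 44743.7 m/s.
(a) ΔV₁ = |v₁ᵗ − v₁| ≈ 3.748e+04 m/s = 37.48 km/s.
(b) ΔV₂ = |v₂ − v₂ᵗ| ≈ 2.6e+04 m/s = 26 km/s.
(c) ΔV_total = ΔV₁ + ΔV₂ ≈ 6.349e+04 m/s = 63.49 km/s.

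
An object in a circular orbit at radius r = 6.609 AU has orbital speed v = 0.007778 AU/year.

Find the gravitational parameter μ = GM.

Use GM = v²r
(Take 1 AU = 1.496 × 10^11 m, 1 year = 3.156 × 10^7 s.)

Convert to SI: r = 6.609 AU = 9.88706e+11 m; v = 0.007778 AU/year = 36.8691 m/s.
For a circular orbit v² = GM/r, so GM = v² · r.
GM = (36.8691)² · 9.88706e+11 m³/s² ≈ 1.344e+15 m³/s² = 1.344 × 10^15 m³/s².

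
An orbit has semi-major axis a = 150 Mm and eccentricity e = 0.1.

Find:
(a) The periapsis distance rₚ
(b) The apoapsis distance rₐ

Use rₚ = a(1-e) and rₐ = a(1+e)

Convert to SI: a = 150 Mm = 1.5e+08 m.
(a) rₚ = a(1 − e) = 1.5e+08 · (1 − 0.1) = 1.5e+08 · 0.9 ≈ 1.35e+08 m = 135 Mm.
(b) rₐ = a(1 + e) = 1.5e+08 · (1 + 0.1) = 1.5e+08 · 1.1 ≈ 1.65e+08 m = 165 Mm.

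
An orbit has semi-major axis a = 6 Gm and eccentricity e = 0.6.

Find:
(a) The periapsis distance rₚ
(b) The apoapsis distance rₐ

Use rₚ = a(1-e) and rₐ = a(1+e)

Convert to SI: a = 6 Gm = 6e+09 m.
(a) rₚ = a(1 − e) = 6e+09 · (1 − 0.6) = 6e+09 · 0.4 ≈ 2.4e+09 m = 2.4 Gm.
(b) rₐ = a(1 + e) = 6e+09 · (1 + 0.6) = 6e+09 · 1.6 ≈ 9.6e+09 m = 9.6 Gm.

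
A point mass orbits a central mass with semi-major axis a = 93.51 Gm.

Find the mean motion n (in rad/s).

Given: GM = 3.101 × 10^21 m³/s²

Convert to SI: a = 93.51 Gm = 9.351e+10 m.
n = √(GM / a³).
n = √(3.101e+21 / (9.351e+10)³) rad/s ≈ 1.947e-06 rad/s.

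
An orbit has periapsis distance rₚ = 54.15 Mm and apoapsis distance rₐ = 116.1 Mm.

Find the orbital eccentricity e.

Convert to SI: rₚ = 54.15 Mm = 5.415e+07 m; rₐ = 116.1 Mm = 1.161e+08 m.
e = (rₐ − rₚ) / (rₐ + rₚ).
e = (1.161e+08 − 5.415e+07) / (1.161e+08 + 5.415e+07) = 6.195e+07 / 1.7025e+08 ≈ 0.3639.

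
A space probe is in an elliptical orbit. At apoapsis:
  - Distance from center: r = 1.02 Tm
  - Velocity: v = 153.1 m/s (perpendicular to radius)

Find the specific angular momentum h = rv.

Convert to SI: r = 1.02 Tm = 1.02e+12 m.
With v perpendicular to r, h = r · v.
h = 1.02e+12 · 153.1 m²/s ≈ 1.562e+14 m²/s.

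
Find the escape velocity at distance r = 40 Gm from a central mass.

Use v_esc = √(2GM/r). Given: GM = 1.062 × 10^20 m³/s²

Convert to SI: r = 40 Gm = 4e+10 m.
Escape velocity comes from setting total energy to zero: ½v² − GM/r = 0 ⇒ v_esc = √(2GM / r).
v_esc = √(2 · 1.062e+20 / 4e+10) m/s ≈ 7.287e+04 m/s = 72.87 km/s.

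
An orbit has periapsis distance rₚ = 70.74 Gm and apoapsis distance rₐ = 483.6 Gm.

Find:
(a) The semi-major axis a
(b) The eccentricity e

Convert to SI: rₚ = 70.74 Gm = 7.074e+10 m; rₐ = 483.6 Gm = 4.836e+11 m.
(a) a = (rₚ + rₐ) / 2 = (7.074e+10 + 4.836e+11) / 2 ≈ 2.772e+11 m = 277.2 Gm.
(b) e = (rₐ − rₚ) / (rₐ + rₚ) = (4.836e+11 − 7.074e+10) / (4.836e+11 + 7.074e+10) ≈ 0.7448.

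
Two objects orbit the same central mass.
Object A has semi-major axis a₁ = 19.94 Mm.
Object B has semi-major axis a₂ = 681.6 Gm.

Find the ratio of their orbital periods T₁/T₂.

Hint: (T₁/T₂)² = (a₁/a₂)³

Convert to SI: a₁ = 19.94 Mm = 1.994e+07 m; a₂ = 681.6 Gm = 6.816e+11 m.
From Kepler's third law, (T₁/T₂)² = (a₁/a₂)³, so T₁/T₂ = (a₁/a₂)^(3/2).
a₁/a₂ = 1.994e+07 / 6.816e+11 = 2.92547e-05.
T₁/T₂ = (2.92547e-05)^(3/2) ≈ 1.582e-07.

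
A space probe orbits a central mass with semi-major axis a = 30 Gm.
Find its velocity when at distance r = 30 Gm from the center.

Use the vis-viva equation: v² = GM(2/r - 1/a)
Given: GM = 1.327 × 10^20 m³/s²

Convert to SI: a = 30 Gm = 3e+10 m; r = 30 Gm = 3e+10 m.
Vis-viva: v = √(GM · (2/r − 1/a)).
2/r − 1/a = 2/3e+10 − 1/3e+10 = 3.33333e-11 m⁻¹.
v = √(1.327e+20 · 3.33333e-11) m/s ≈ 6.651e+04 m/s = 66.51 km/s.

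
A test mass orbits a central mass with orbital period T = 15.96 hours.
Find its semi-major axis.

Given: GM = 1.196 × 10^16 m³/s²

Convert to SI: T = 15.96 hours = 57456 s.
Invert Kepler's third law: a = (GM · T² / (4π²))^(1/3).
Substituting T = 57456 s and GM = 1.196e+16 m³/s²:
a = (1.196e+16 · (57456)² / (4π²))^(1/3) m
a ≈ 1e+08 m = 100 Mm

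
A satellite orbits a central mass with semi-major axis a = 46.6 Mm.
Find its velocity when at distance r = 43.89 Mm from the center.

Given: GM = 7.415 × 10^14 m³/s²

Convert to SI: a = 46.6 Mm = 4.66e+07 m; r = 43.89 Mm = 4.389e+07 m.
Vis-viva: v = √(GM · (2/r − 1/a)).
2/r − 1/a = 2/4.389e+07 − 1/4.66e+07 = 2.41092e-08 m⁻¹.
v = √(7.415e+14 · 2.41092e-08) m/s ≈ 4228 m/s = 4.228 km/s.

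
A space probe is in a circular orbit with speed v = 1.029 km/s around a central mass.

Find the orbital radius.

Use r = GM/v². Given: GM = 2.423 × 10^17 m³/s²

Convert to SI: v = 1.029 km/s = 1029 m/s.
For a circular orbit, v² = GM / r, so r = GM / v².
r = 2.423e+17 / (1029)² m ≈ 2.288e+11 m = 228.8 Gm.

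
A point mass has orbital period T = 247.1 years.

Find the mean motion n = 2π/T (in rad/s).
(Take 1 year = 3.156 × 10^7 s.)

Convert to SI: T = 247.1 years = 7.79848e+09 s.
n = 2π / T.
n = 2π / 7.79848e+09 s ≈ 8.057e-10 rad/s.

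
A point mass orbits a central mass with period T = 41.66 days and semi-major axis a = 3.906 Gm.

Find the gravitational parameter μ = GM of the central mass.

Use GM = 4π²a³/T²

Convert to SI: T = 41.66 days = 3.59942e+06 s; a = 3.906 Gm = 3.906e+09 m.
GM = 4π² · a³ / T².
GM = 4π² · (3.906e+09)³ / (3.59942e+06)² m³/s² ≈ 1.816e+17 m³/s² = 1.816 × 10^17 m³/s².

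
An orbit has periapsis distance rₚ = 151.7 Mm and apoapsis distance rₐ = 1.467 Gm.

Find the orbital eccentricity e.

Convert to SI: rₚ = 151.7 Mm = 1.517e+08 m; rₐ = 1.467 Gm = 1.467e+09 m.
e = (rₐ − rₚ) / (rₐ + rₚ).
e = (1.467e+09 − 1.517e+08) / (1.467e+09 + 1.517e+08) = 1.3153e+09 / 1.6187e+09 ≈ 0.8126.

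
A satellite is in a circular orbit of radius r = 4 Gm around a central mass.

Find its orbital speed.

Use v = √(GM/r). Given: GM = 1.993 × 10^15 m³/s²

Convert to SI: r = 4 Gm = 4e+09 m.
For a circular orbit, gravity supplies the centripetal force, so v = √(GM / r).
v = √(1.993e+15 / 4e+09) m/s ≈ 705.9 m/s = 705.9 m/s.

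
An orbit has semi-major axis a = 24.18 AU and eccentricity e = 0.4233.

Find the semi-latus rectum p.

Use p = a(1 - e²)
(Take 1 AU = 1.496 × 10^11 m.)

Convert to SI: a = 24.18 AU = 3.61733e+12 m.
p = a (1 − e²).
p = 3.61733e+12 · (1 − (0.4233)²) = 3.61733e+12 · 0.820817 ≈ 2.969e+12 m = 19.85 AU.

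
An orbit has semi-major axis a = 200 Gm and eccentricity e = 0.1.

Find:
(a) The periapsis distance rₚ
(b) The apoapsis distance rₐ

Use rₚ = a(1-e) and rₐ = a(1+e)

Convert to SI: a = 200 Gm = 2e+11 m.
(a) rₚ = a(1 − e) = 2e+11 · (1 − 0.1) = 2e+11 · 0.9 ≈ 1.8e+11 m = 180 Gm.
(b) rₐ = a(1 + e) = 2e+11 · (1 + 0.1) = 2e+11 · 1.1 ≈ 2.2e+11 m = 220 Gm.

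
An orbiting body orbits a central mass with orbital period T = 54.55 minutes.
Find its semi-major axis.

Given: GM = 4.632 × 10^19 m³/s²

Convert to SI: T = 54.55 minutes = 3273 s.
Invert Kepler's third law: a = (GM · T² / (4π²))^(1/3).
Substituting T = 3273 s and GM = 4.632e+19 m³/s²:
a = (4.632e+19 · (3273)² / (4π²))^(1/3) m
a ≈ 2.325e+08 m = 2.325 × 10^8 m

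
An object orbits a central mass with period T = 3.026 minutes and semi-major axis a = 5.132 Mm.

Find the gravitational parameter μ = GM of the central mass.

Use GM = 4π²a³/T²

Convert to SI: T = 3.026 minutes = 181.56 s; a = 5.132 Mm = 5.132e+06 m.
GM = 4π² · a³ / T².
GM = 4π² · (5.132e+06)³ / (181.56)² m³/s² ≈ 1.619e+17 m³/s² = 1.619 × 10^17 m³/s².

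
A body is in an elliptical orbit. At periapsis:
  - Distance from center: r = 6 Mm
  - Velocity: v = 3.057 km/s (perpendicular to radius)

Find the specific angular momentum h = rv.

Convert to SI: r = 6 Mm = 6e+06 m; v = 3.057 km/s = 3057 m/s.
With v perpendicular to r, h = r · v.
h = 6e+06 · 3057 m²/s ≈ 1.834e+10 m²/s.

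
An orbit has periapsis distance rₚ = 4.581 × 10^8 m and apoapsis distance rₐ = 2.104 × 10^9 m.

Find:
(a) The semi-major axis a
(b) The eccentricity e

(a) a = (rₚ + rₐ) / 2 = (4.581e+08 + 2.104e+09) / 2 ≈ 1.281e+09 m = 1.281 × 10^9 m.
(b) e = (rₐ − rₚ) / (rₐ + rₚ) = (2.104e+09 − 4.581e+08) / (2.104e+09 + 4.581e+08) ≈ 0.6424.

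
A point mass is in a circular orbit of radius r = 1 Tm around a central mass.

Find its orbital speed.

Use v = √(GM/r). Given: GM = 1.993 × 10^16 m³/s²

Convert to SI: r = 1 Tm = 1e+12 m.
For a circular orbit, gravity supplies the centripetal force, so v = √(GM / r).
v = √(1.993e+16 / 1e+12) m/s ≈ 141.2 m/s = 141.2 m/s.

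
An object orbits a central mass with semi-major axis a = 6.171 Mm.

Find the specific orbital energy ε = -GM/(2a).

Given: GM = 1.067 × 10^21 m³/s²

Convert to SI: a = 6.171 Mm = 6.171e+06 m.
ε = −GM / (2a).
ε = −1.067e+21 / (2 · 6.171e+06) J/kg ≈ -8.645e+13 J/kg = -8.645e+04 GJ/kg.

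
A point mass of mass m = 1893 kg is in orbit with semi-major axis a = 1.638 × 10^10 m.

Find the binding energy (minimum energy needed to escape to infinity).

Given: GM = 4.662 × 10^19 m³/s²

Total orbital energy is E = −GMm/(2a); binding energy is E_bind = −E = GMm/(2a).
E_bind = 4.662e+19 · 1893 / (2 · 1.638e+10) J ≈ 2.694e+12 J = 2.694 TJ.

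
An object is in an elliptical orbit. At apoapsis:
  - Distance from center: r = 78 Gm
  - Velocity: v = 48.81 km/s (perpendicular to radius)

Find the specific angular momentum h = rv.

Convert to SI: r = 78 Gm = 7.8e+10 m; v = 48.81 km/s = 48810 m/s.
With v perpendicular to r, h = r · v.
h = 7.8e+10 · 48810 m²/s ≈ 3.807e+15 m²/s.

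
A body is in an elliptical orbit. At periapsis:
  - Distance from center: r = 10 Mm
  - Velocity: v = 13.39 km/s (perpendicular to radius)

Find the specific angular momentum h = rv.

Convert to SI: r = 10 Mm = 1e+07 m; v = 13.39 km/s = 13390 m/s.
With v perpendicular to r, h = r · v.
h = 1e+07 · 13390 m²/s ≈ 1.339e+11 m²/s.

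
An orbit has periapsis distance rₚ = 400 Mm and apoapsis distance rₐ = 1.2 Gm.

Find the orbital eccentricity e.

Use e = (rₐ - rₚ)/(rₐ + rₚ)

Convert to SI: rₚ = 400 Mm = 4e+08 m; rₐ = 1.2 Gm = 1.2e+09 m.
e = (rₐ − rₚ) / (rₐ + rₚ).
e = (1.2e+09 − 4e+08) / (1.2e+09 + 4e+08) = 8e+08 / 1.6e+09 ≈ 0.5.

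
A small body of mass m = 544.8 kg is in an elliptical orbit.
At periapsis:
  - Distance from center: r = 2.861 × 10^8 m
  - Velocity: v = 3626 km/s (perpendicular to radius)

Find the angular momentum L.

Convert to SI: v = 3626 km/s = 3.626e+06 m/s.
Since v is perpendicular to r, L = m · v · r.
L = 544.8 · 3.626e+06 · 2.861e+08 kg·m²/s ≈ 5.652e+17 kg·m²/s.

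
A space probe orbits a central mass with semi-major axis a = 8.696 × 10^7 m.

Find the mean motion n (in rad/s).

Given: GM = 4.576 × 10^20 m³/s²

n = √(GM / a³).
n = √(4.576e+20 / (8.696e+07)³) rad/s ≈ 0.02638 rad/s.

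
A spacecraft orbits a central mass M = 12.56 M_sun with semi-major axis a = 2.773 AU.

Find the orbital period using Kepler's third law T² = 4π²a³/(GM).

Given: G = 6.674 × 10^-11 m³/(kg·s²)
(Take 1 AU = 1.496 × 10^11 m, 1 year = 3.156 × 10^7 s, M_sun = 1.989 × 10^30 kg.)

Convert to SI: a = 2.773 AU = 4.14841e+11 m; M = 12.56 M_sun = 2.49818e+31 kg.
GM = G · M = 6.674e-11 · 2.49818e+31 = 1.66729e+21 m³/s².
Kepler's third law: T = 2π √(a³ / GM).
Substituting a = 4.14841e+11 m and GM = 1.66729e+21 m³/s²:
T = 2π √((4.14841e+11)³ / 1.66729e+21) s
T ≈ 4.111e+07 s = 1.303 years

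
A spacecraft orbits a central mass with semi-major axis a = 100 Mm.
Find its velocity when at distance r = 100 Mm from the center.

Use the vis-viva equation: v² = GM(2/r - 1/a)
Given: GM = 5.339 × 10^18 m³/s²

Convert to SI: a = 100 Mm = 1e+08 m; r = 100 Mm = 1e+08 m.
Vis-viva: v = √(GM · (2/r − 1/a)).
2/r − 1/a = 2/1e+08 − 1/1e+08 = 1e-08 m⁻¹.
v = √(5.339e+18 · 1e-08) m/s ≈ 2.311e+05 m/s = 231.1 km/s.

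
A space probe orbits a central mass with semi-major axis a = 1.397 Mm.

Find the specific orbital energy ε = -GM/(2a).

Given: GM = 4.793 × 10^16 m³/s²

Convert to SI: a = 1.397 Mm = 1.397e+06 m.
ε = −GM / (2a).
ε = −4.793e+16 / (2 · 1.397e+06) J/kg ≈ -1.715e+10 J/kg = -17.15 GJ/kg.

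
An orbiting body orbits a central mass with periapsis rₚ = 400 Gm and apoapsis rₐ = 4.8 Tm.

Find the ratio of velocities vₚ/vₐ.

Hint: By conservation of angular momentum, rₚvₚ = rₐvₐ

Convert to SI: rₚ = 400 Gm = 4e+11 m; rₐ = 4.8 Tm = 4.8e+12 m.
Conservation of angular momentum gives rₚvₚ = rₐvₐ, so vₚ/vₐ = rₐ/rₚ.
vₚ/vₐ = 4.8e+12 / 4e+11 ≈ 12.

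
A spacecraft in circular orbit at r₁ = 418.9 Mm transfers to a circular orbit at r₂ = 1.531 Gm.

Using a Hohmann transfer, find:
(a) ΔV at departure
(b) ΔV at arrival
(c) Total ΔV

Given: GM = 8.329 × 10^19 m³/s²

Convert to SI: r₁ = 418.9 Mm = 4.189e+08 m; r₂ = 1.531 Gm = 1.531e+09 m.
Transfer semi-major axis: a_t = (r₁ + r₂)/2 = (4.189e+08 + 1.531e+09)/2 = 9.7495e+08 m.
Circular speeds: v₁ = √(GM/r₁) = 445904 m/s, v₂ = √(GM/r₂) = 233243 m/s.
Transfer speeds (vis-viva v² = GM(2/r − 1/a_t)): v₁ᵗ = 558776 m/s, v₂ᵗ = 152888 m/s.
(a) ΔV₁ = |v₁ᵗ − v₁| ≈ 1.129e+05 m/s = 112.9 km/s.
(b) ΔV₂ = |v₂ − v₂ᵗ| ≈ 8.036e+04 m/s = 80.36 km/s.
(c) ΔV_total = ΔV₁ + ΔV₂ ≈ 1.932e+05 m/s = 193.2 km/s.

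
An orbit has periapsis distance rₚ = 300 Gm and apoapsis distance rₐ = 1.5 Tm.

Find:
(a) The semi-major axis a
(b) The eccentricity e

Convert to SI: rₚ = 300 Gm = 3e+11 m; rₐ = 1.5 Tm = 1.5e+12 m.
(a) a = (rₚ + rₐ) / 2 = (3e+11 + 1.5e+12) / 2 ≈ 9e+11 m = 900 Gm.
(b) e = (rₐ − rₚ) / (rₐ + rₚ) = (1.5e+12 − 3e+11) / (1.5e+12 + 3e+11) ≈ 0.6667.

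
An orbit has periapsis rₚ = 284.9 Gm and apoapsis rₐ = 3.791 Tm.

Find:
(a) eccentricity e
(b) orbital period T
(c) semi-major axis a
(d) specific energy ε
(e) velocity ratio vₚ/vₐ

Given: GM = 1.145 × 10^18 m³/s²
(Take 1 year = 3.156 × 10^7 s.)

Convert to SI: rₚ = 284.9 Gm = 2.849e+11 m; rₐ = 3.791 Tm = 3.791e+12 m.
(a) e = (rₐ − rₚ)/(rₐ + rₚ) = (3.791e+12 − 2.849e+11)/(3.791e+12 + 2.849e+11) ≈ 0.8602
(b) With a = (rₚ + rₐ)/2 = 2.03795e+12 m, T = 2π √(a³/GM) = 2π √((2.03795e+12)³/1.145e+18) s ≈ 1.708e+10 s
(c) a = (rₚ + rₐ)/2 = (2.849e+11 + 3.791e+12)/2 ≈ 2.038e+12 m
(d) With a = (rₚ + rₐ)/2 = 2.03795e+12 m, ε = −GM/(2a) = −1.145e+18/(2 · 2.03795e+12) J/kg ≈ -2.809e+05 J/kg
(e) Conservation of angular momentum (rₚvₚ = rₐvₐ) gives vₚ/vₐ = rₐ/rₚ = 3.791e+12/2.849e+11 ≈ 13.31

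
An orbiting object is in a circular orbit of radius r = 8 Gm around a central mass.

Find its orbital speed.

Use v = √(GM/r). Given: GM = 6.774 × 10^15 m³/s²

Convert to SI: r = 8 Gm = 8e+09 m.
For a circular orbit, gravity supplies the centripetal force, so v = √(GM / r).
v = √(6.774e+15 / 8e+09) m/s ≈ 920.2 m/s = 920.2 m/s.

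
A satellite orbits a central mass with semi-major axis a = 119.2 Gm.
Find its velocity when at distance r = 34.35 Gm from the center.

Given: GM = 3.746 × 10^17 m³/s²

Convert to SI: a = 119.2 Gm = 1.192e+11 m; r = 34.35 Gm = 3.435e+10 m.
Vis-viva: v = √(GM · (2/r − 1/a)).
2/r − 1/a = 2/3.435e+10 − 1/1.192e+11 = 4.98349e-11 m⁻¹.
v = √(3.746e+17 · 4.98349e-11) m/s ≈ 4321 m/s = 4.321 km/s.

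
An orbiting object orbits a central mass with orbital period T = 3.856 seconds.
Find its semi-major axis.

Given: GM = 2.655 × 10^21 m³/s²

Invert Kepler's third law: a = (GM · T² / (4π²))^(1/3).
Substituting T = 3.856 s and GM = 2.655e+21 m³/s²:
a = (2.655e+21 · (3.856)² / (4π²))^(1/3) m
a ≈ 1e+07 m = 10 Mm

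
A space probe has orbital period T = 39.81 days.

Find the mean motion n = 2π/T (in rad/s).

Convert to SI: T = 39.81 days = 3.43958e+06 s.
n = 2π / T.
n = 2π / 3.43958e+06 s ≈ 1.827e-06 rad/s.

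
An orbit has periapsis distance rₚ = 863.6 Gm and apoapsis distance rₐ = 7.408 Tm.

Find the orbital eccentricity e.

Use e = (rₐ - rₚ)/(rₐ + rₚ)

Convert to SI: rₚ = 863.6 Gm = 8.636e+11 m; rₐ = 7.408 Tm = 7.408e+12 m.
e = (rₐ − rₚ) / (rₐ + rₚ).
e = (7.408e+12 − 8.636e+11) / (7.408e+12 + 8.636e+11) = 6.5444e+12 / 8.2716e+12 ≈ 0.7912.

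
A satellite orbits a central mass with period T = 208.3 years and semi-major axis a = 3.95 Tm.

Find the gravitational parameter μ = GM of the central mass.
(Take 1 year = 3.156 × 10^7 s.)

Convert to SI: T = 208.3 years = 6.57395e+09 s; a = 3.95 Tm = 3.95e+12 m.
GM = 4π² · a³ / T².
GM = 4π² · (3.95e+12)³ / (6.57395e+09)² m³/s² ≈ 5.63e+19 m³/s² = 5.63 × 10^19 m³/s².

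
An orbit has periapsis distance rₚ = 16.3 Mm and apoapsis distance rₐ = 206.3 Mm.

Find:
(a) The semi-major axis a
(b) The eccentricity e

Convert to SI: rₚ = 16.3 Mm = 1.63e+07 m; rₐ = 206.3 Mm = 2.063e+08 m.
(a) a = (rₚ + rₐ) / 2 = (1.63e+07 + 2.063e+08) / 2 ≈ 1.113e+08 m = 111.3 Mm.
(b) e = (rₐ − rₚ) / (rₐ + rₚ) = (2.063e+08 − 1.63e+07) / (2.063e+08 + 1.63e+07) ≈ 0.8535.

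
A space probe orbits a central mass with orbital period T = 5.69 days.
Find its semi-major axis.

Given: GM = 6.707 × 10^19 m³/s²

Convert to SI: T = 5.69 days = 491616 s.
Invert Kepler's third law: a = (GM · T² / (4π²))^(1/3).
Substituting T = 491616 s and GM = 6.707e+19 m³/s²:
a = (6.707e+19 · (491616)² / (4π²))^(1/3) m
a ≈ 7.433e+09 m = 7.433 × 10^9 m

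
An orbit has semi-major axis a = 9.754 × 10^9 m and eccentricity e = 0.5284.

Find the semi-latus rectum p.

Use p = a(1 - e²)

p = a (1 − e²).
p = 9.754e+09 · (1 − (0.5284)²) = 9.754e+09 · 0.720793 ≈ 7.031e+09 m = 7.031 × 10^9 m.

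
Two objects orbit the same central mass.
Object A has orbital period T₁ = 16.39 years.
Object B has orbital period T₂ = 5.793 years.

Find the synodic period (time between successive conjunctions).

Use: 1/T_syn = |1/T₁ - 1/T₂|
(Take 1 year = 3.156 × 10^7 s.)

Convert to SI: T₁ = 16.39 years = 5.17268e+08 s; T₂ = 5.793 years = 1.82827e+08 s.
T_syn = |T₁ · T₂ / (T₁ − T₂)|.
T_syn = |5.17268e+08 · 1.82827e+08 / (5.17268e+08 − 1.82827e+08)| s ≈ 2.828e+08 s = 8.96 years.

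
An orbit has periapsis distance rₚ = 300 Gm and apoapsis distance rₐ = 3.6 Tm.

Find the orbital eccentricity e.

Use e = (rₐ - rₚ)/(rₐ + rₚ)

Convert to SI: rₚ = 300 Gm = 3e+11 m; rₐ = 3.6 Tm = 3.6e+12 m.
e = (rₐ − rₚ) / (rₐ + rₚ).
e = (3.6e+12 − 3e+11) / (3.6e+12 + 3e+11) = 3.3e+12 / 3.9e+12 ≈ 0.8462.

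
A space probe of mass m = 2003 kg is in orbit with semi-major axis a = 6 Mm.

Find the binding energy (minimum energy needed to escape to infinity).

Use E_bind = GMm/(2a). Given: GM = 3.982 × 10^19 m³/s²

Convert to SI: a = 6 Mm = 6e+06 m.
Total orbital energy is E = −GMm/(2a); binding energy is E_bind = −E = GMm/(2a).
E_bind = 3.982e+19 · 2003 / (2 · 6e+06) J ≈ 6.647e+15 J = 6.647 PJ.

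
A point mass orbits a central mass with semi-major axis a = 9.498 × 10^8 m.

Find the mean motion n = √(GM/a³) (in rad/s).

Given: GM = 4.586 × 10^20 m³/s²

n = √(GM / a³).
n = √(4.586e+20 / (9.498e+08)³) rad/s ≈ 0.0007316 rad/s.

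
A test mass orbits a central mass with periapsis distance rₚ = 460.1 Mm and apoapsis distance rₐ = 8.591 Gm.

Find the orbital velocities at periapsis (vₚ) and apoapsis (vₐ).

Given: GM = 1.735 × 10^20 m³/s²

Convert to SI: rₚ = 460.1 Mm = 4.601e+08 m; rₐ = 8.591 Gm = 8.591e+09 m.
Use the vis-viva equation v² = GM(2/r − 1/a) with a = (rₚ + rₐ)/2 = (4.601e+08 + 8.591e+09)/2 = 4.52555e+09 m.
vₚ = √(GM · (2/rₚ − 1/a)) = √(1.735e+20 · (2/4.601e+08 − 1/4.52555e+09)) m/s ≈ 8.461e+05 m/s = 846.1 km/s.
vₐ = √(GM · (2/rₐ − 1/a)) = √(1.735e+20 · (2/8.591e+09 − 1/4.52555e+09)) m/s ≈ 4.531e+04 m/s = 45.31 km/s.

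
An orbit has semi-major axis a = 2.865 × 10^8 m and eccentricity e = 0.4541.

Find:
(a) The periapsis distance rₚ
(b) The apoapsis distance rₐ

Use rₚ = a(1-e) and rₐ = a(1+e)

(a) rₚ = a(1 − e) = 2.865e+08 · (1 − 0.4541) = 2.865e+08 · 0.5459 ≈ 1.564e+08 m = 1.564 × 10^8 m.
(b) rₐ = a(1 + e) = 2.865e+08 · (1 + 0.4541) = 2.865e+08 · 1.4541 ≈ 4.166e+08 m = 4.166 × 10^8 m.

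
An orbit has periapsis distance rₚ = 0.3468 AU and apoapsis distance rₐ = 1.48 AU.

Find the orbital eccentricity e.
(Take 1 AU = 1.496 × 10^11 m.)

Convert to SI: rₚ = 0.3468 AU = 5.18813e+10 m; rₐ = 1.48 AU = 2.21408e+11 m.
e = (rₐ − rₚ) / (rₐ + rₚ).
e = (2.21408e+11 − 5.18813e+10) / (2.21408e+11 + 5.18813e+10) = 1.69527e+11 / 2.73289e+11 ≈ 0.6203.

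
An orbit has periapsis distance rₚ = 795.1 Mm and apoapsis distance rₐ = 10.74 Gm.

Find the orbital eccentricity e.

Convert to SI: rₚ = 795.1 Mm = 7.951e+08 m; rₐ = 10.74 Gm = 1.074e+10 m.
e = (rₐ − rₚ) / (rₐ + rₚ).
e = (1.074e+10 − 7.951e+08) / (1.074e+10 + 7.951e+08) = 9.9449e+09 / 1.15351e+10 ≈ 0.8621.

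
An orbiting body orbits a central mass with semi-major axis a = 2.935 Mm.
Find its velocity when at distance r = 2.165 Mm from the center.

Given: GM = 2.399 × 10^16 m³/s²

Convert to SI: a = 2.935 Mm = 2.935e+06 m; r = 2.165 Mm = 2.165e+06 m.
Vis-viva: v = √(GM · (2/r − 1/a)).
2/r − 1/a = 2/2.165e+06 − 1/2.935e+06 = 5.83072e-07 m⁻¹.
v = √(2.399e+16 · 5.83072e-07) m/s ≈ 1.183e+05 m/s = 118.3 km/s.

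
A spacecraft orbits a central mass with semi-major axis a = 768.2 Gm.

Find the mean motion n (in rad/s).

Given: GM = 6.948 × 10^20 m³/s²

Convert to SI: a = 768.2 Gm = 7.682e+11 m.
n = √(GM / a³).
n = √(6.948e+20 / (7.682e+11)³) rad/s ≈ 3.915e-08 rad/s.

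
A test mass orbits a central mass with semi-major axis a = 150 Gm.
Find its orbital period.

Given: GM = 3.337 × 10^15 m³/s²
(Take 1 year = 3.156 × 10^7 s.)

Convert to SI: a = 150 Gm = 1.5e+11 m.
Kepler's third law: T = 2π √(a³ / GM).
Substituting a = 1.5e+11 m and GM = 3.337e+15 m³/s²:
T = 2π √((1.5e+11)³ / 3.337e+15) s
T ≈ 6.319e+09 s = 200.2 years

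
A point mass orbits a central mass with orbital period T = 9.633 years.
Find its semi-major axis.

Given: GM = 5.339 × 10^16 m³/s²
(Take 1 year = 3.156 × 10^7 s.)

Convert to SI: T = 9.633 years = 3.04017e+08 s.
Invert Kepler's third law: a = (GM · T² / (4π²))^(1/3).
Substituting T = 3.04017e+08 s and GM = 5.339e+16 m³/s²:
a = (5.339e+16 · (3.04017e+08)² / (4π²))^(1/3) m
a ≈ 5e+10 m = 50 Gm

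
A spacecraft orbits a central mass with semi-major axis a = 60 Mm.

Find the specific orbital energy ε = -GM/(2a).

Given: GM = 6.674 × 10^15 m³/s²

Convert to SI: a = 60 Mm = 6e+07 m.
ε = −GM / (2a).
ε = −6.674e+15 / (2 · 6e+07) J/kg ≈ -5.562e+07 J/kg = -55.62 MJ/kg.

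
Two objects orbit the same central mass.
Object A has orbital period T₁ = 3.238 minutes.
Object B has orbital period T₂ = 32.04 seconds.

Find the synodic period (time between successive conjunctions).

Convert to SI: T₁ = 3.238 minutes = 194.28 s.
T_syn = |T₁ · T₂ / (T₁ − T₂)|.
T_syn = |194.28 · 32.04 / (194.28 − 32.04)| s ≈ 38.37 s = 38.37 seconds.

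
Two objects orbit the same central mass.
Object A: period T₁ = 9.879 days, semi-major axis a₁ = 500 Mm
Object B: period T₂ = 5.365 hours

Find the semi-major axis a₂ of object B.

Convert to SI: T₁ = 9.879 days = 853546 s; a₁ = 500 Mm = 5e+08 m; T₂ = 5.365 hours = 19314 s.
Kepler's third law: (T₁/T₂)² = (a₁/a₂)³ ⇒ a₂ = a₁ · (T₂/T₁)^(2/3).
T₂/T₁ = 19314 / 853546 = 0.022628.
a₂ = 5e+08 · (0.022628)^(2/3) m ≈ 4e+07 m = 40 Mm.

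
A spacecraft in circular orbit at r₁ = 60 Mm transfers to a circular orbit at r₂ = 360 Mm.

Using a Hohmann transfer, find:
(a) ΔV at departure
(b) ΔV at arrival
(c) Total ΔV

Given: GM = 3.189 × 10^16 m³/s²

Convert to SI: r₁ = 60 Mm = 6e+07 m; r₂ = 360 Mm = 3.6e+08 m.
Transfer semi-major axis: a_t = (r₁ + r₂)/2 = (6e+07 + 3.6e+08)/2 = 2.1e+08 m.
Circular speeds: v₁ = √(GM/r₁) = 23054.3 m/s, v₂ = √(GM/r₂) = 9411.87 m/s.
Transfer speeds (vis-viva v² = GM(2/r − 1/a_t)): v₁ᵗ = 30185.1 m/s, v₂ᵗ = 5030.86 m/s.
(a) ΔV₁ = |v₁ᵗ − v₁| ≈ 7131 m/s = 7.131 km/s.
(b) ΔV₂ = |v₂ − v₂ᵗ| ≈ 4381 m/s = 4.381 km/s.
(c) ΔV_total = ΔV₁ + ΔV₂ ≈ 1.151e+04 m/s = 11.51 km/s.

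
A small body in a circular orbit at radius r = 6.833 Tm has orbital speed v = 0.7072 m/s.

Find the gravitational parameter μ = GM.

Convert to SI: r = 6.833 Tm = 6.833e+12 m.
For a circular orbit v² = GM/r, so GM = v² · r.
GM = (0.7072)² · 6.833e+12 m³/s² ≈ 3.417e+12 m³/s² = 3.417 × 10^12 m³/s².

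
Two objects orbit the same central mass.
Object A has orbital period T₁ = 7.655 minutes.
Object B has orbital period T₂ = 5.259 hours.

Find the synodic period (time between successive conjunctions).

Convert to SI: T₁ = 7.655 minutes = 459.3 s; T₂ = 5.259 hours = 18932.4 s.
T_syn = |T₁ · T₂ / (T₁ − T₂)|.
T_syn = |459.3 · 18932.4 / (459.3 − 18932.4)| s ≈ 470.7 s = 7.845 minutes.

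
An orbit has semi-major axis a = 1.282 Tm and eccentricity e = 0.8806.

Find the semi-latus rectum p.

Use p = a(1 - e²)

Convert to SI: a = 1.282 Tm = 1.282e+12 m.
p = a (1 − e²).
p = 1.282e+12 · (1 − (0.8806)²) = 1.282e+12 · 0.224544 ≈ 2.879e+11 m = 287.9 Gm.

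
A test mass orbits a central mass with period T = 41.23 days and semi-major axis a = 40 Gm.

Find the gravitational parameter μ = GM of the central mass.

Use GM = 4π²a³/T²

Convert to SI: T = 41.23 days = 3.56227e+06 s; a = 40 Gm = 4e+10 m.
GM = 4π² · a³ / T².
GM = 4π² · (4e+10)³ / (3.56227e+06)² m³/s² ≈ 1.991e+20 m³/s² = 1.991 × 10^20 m³/s².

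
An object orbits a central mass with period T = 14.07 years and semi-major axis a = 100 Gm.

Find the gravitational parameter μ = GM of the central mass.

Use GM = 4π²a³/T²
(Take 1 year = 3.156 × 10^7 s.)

Convert to SI: T = 14.07 years = 4.44049e+08 s; a = 100 Gm = 1e+11 m.
GM = 4π² · a³ / T².
GM = 4π² · (1e+11)³ / (4.44049e+08)² m³/s² ≈ 2.002e+17 m³/s² = 2.002 × 10^17 m³/s².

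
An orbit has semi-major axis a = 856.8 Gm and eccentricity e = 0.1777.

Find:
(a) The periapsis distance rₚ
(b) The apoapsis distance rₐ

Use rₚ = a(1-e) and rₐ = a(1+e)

Convert to SI: a = 856.8 Gm = 8.568e+11 m.
(a) rₚ = a(1 − e) = 8.568e+11 · (1 − 0.1777) = 8.568e+11 · 0.8223 ≈ 7.045e+11 m = 704.5 Gm.
(b) rₐ = a(1 + e) = 8.568e+11 · (1 + 0.1777) = 8.568e+11 · 1.1777 ≈ 1.009e+12 m = 1.009 Tm.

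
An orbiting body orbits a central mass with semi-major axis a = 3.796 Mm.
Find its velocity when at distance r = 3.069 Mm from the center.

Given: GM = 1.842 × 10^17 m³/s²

Convert to SI: a = 3.796 Mm = 3.796e+06 m; r = 3.069 Mm = 3.069e+06 m.
Vis-viva: v = √(GM · (2/r − 1/a)).
2/r − 1/a = 2/3.069e+06 − 1/3.796e+06 = 3.88243e-07 m⁻¹.
v = √(1.842e+17 · 3.88243e-07) m/s ≈ 2.674e+05 m/s = 267.4 km/s.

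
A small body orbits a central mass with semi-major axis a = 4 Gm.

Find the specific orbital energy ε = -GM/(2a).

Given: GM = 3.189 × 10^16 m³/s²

Convert to SI: a = 4 Gm = 4e+09 m.
ε = −GM / (2a).
ε = −3.189e+16 / (2 · 4e+09) J/kg ≈ -3.986e+06 J/kg = -3.986 MJ/kg.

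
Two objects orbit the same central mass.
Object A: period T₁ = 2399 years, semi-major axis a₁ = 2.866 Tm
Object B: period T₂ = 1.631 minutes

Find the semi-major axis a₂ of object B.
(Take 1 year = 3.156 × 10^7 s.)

Convert to SI: T₁ = 2399 years = 7.57124e+10 s; a₁ = 2.866 Tm = 2.866e+12 m; T₂ = 1.631 minutes = 97.86 s.
Kepler's third law: (T₁/T₂)² = (a₁/a₂)³ ⇒ a₂ = a₁ · (T₂/T₁)^(2/3).
T₂/T₁ = 97.86 / 7.57124e+10 = 1.29252e-09.
a₂ = 2.866e+12 · (1.29252e-09)^(2/3) m ≈ 3.401e+06 m = 3.401 Mm.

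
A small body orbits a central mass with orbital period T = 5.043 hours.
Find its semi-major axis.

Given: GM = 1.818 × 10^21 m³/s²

Convert to SI: T = 5.043 hours = 18154.8 s.
Invert Kepler's third law: a = (GM · T² / (4π²))^(1/3).
Substituting T = 18154.8 s and GM = 1.818e+21 m³/s²:
a = (1.818e+21 · (18154.8)² / (4π²))^(1/3) m
a ≈ 2.476e+09 m = 2.476 × 10^9 m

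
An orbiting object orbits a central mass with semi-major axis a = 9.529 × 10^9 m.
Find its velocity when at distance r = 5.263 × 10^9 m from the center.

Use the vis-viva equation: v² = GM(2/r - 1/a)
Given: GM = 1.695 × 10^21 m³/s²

Vis-viva: v = √(GM · (2/r − 1/a)).
2/r − 1/a = 2/5.263e+09 − 1/9.529e+09 = 2.75069e-10 m⁻¹.
v = √(1.695e+21 · 2.75069e-10) m/s ≈ 6.828e+05 m/s = 682.8 km/s.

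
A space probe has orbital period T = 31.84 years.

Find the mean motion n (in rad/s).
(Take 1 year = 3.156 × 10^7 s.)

Convert to SI: T = 31.84 years = 1.00487e+09 s.
n = 2π / T.
n = 2π / 1.00487e+09 s ≈ 6.253e-09 rad/s.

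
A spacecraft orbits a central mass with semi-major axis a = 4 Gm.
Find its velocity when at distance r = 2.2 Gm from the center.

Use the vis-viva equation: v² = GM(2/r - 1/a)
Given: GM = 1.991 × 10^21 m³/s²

Convert to SI: a = 4 Gm = 4e+09 m; r = 2.2 Gm = 2.2e+09 m.
Vis-viva: v = √(GM · (2/r − 1/a)).
2/r − 1/a = 2/2.2e+09 − 1/4e+09 = 6.59091e-10 m⁻¹.
v = √(1.991e+21 · 6.59091e-10) m/s ≈ 1.146e+06 m/s = 1146 km/s.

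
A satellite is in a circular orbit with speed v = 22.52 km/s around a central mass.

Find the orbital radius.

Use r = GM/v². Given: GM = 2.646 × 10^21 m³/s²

Convert to SI: v = 22.52 km/s = 22520 m/s.
For a circular orbit, v² = GM / r, so r = GM / v².
r = 2.646e+21 / (22520)² m ≈ 5.217e+12 m = 5.217 Tm.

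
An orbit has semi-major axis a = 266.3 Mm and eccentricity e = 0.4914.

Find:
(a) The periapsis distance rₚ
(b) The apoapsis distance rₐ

Convert to SI: a = 266.3 Mm = 2.663e+08 m.
(a) rₚ = a(1 − e) = 2.663e+08 · (1 − 0.4914) = 2.663e+08 · 0.5086 ≈ 1.354e+08 m = 135.4 Mm.
(b) rₐ = a(1 + e) = 2.663e+08 · (1 + 0.4914) = 2.663e+08 · 1.4914 ≈ 3.972e+08 m = 397.2 Mm.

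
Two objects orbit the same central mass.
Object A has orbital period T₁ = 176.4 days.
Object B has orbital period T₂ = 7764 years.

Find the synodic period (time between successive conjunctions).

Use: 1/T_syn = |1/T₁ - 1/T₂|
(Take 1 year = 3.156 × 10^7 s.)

Convert to SI: T₁ = 176.4 days = 1.5241e+07 s; T₂ = 7764 years = 2.45032e+11 s.
T_syn = |T₁ · T₂ / (T₁ − T₂)|.
T_syn = |1.5241e+07 · 2.45032e+11 / (1.5241e+07 − 2.45032e+11)| s ≈ 1.524e+07 s = 176.4 days.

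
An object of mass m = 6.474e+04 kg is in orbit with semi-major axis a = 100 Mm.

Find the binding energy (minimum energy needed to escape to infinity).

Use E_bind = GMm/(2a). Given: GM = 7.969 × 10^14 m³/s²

Convert to SI: a = 100 Mm = 1e+08 m.
Total orbital energy is E = −GMm/(2a); binding energy is E_bind = −E = GMm/(2a).
E_bind = 7.969e+14 · 6.474e+04 / (2 · 1e+08) J ≈ 2.58e+11 J = 258 GJ.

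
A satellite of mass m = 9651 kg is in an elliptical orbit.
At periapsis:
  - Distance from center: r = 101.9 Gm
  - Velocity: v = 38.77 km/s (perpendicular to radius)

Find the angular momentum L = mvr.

Convert to SI: r = 101.9 Gm = 1.019e+11 m; v = 38.77 km/s = 38770 m/s.
Since v is perpendicular to r, L = m · v · r.
L = 9651 · 38770 · 1.019e+11 kg·m²/s ≈ 3.813e+19 kg·m²/s.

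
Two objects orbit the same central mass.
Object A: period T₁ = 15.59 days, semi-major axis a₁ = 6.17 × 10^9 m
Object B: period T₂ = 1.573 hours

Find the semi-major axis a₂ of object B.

Convert to SI: T₁ = 15.59 days = 1.34698e+06 s; T₂ = 1.573 hours = 5662.8 s.
Kepler's third law: (T₁/T₂)² = (a₁/a₂)³ ⇒ a₂ = a₁ · (T₂/T₁)^(2/3).
T₂/T₁ = 5662.8 / 1.34698e+06 = 0.00420408.
a₂ = 6.17e+09 · (0.00420408)^(2/3) m ≈ 1.607e+08 m = 1.607 × 10^8 m.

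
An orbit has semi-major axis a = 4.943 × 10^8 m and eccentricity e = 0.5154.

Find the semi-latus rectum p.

p = a (1 − e²).
p = 4.943e+08 · (1 − (0.5154)²) = 4.943e+08 · 0.734363 ≈ 3.63e+08 m = 3.63 × 10^8 m.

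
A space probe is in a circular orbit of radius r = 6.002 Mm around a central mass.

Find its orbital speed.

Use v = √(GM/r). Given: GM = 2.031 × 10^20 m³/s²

Convert to SI: r = 6.002 Mm = 6.002e+06 m.
For a circular orbit, gravity supplies the centripetal force, so v = √(GM / r).
v = √(2.031e+20 / 6.002e+06) m/s ≈ 5.817e+06 m/s = 5817 km/s.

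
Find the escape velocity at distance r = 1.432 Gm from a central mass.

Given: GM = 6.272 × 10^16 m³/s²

Convert to SI: r = 1.432 Gm = 1.432e+09 m.
Escape velocity comes from setting total energy to zero: ½v² − GM/r = 0 ⇒ v_esc = √(2GM / r).
v_esc = √(2 · 6.272e+16 / 1.432e+09) m/s ≈ 9359 m/s = 9.359 km/s.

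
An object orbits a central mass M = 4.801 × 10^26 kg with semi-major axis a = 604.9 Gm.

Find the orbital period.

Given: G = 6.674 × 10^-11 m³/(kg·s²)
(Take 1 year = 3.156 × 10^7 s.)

Convert to SI: a = 604.9 Gm = 6.049e+11 m.
GM = G · M = 6.674e-11 · 4.801e+26 = 3.20419e+16 m³/s².
Kepler's third law: T = 2π √(a³ / GM).
Substituting a = 6.049e+11 m and GM = 3.20419e+16 m³/s²:
T = 2π √((6.049e+11)³ / 3.20419e+16) s
T ≈ 1.651e+10 s = 523.3 years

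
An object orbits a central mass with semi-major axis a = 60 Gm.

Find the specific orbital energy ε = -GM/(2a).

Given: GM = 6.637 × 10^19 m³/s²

Convert to SI: a = 60 Gm = 6e+10 m.
ε = −GM / (2a).
ε = −6.637e+19 / (2 · 6e+10) J/kg ≈ -5.531e+08 J/kg = -553.1 MJ/kg.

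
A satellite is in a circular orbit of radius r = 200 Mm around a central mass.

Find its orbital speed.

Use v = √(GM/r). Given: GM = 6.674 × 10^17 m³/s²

Convert to SI: r = 200 Mm = 2e+08 m.
For a circular orbit, gravity supplies the centripetal force, so v = √(GM / r).
v = √(6.674e+17 / 2e+08) m/s ≈ 5.777e+04 m/s = 57.77 km/s.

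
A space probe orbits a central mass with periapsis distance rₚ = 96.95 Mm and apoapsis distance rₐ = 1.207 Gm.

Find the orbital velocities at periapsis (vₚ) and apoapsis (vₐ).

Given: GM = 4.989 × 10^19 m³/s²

Convert to SI: rₚ = 96.95 Mm = 9.695e+07 m; rₐ = 1.207 Gm = 1.207e+09 m.
Use the vis-viva equation v² = GM(2/r − 1/a) with a = (rₚ + rₐ)/2 = (9.695e+07 + 1.207e+09)/2 = 6.51975e+08 m.
vₚ = √(GM · (2/rₚ − 1/a)) = √(4.989e+19 · (2/9.695e+07 − 1/6.51975e+08)) m/s ≈ 9.76e+05 m/s = 976 km/s.
vₐ = √(GM · (2/rₐ − 1/a)) = √(4.989e+19 · (2/1.207e+09 − 1/6.51975e+08)) m/s ≈ 7.84e+04 m/s = 78.4 km/s.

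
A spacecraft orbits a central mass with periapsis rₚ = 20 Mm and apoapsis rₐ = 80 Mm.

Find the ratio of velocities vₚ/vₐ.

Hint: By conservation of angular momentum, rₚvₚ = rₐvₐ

Convert to SI: rₚ = 20 Mm = 2e+07 m; rₐ = 80 Mm = 8e+07 m.
Conservation of angular momentum gives rₚvₚ = rₐvₐ, so vₚ/vₐ = rₐ/rₚ.
vₚ/vₐ = 8e+07 / 2e+07 ≈ 4.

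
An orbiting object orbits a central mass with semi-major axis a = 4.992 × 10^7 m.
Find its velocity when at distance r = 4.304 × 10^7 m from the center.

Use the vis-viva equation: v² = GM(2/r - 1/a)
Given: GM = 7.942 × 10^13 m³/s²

Vis-viva: v = √(GM · (2/r − 1/a)).
2/r − 1/a = 2/4.304e+07 − 1/4.992e+07 = 2.64364e-08 m⁻¹.
v = √(7.942e+13 · 2.64364e-08) m/s ≈ 1449 m/s = 1.449 km/s.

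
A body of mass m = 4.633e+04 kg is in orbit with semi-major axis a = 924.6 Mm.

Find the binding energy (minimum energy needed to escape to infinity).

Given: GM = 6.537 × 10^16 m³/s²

Convert to SI: a = 924.6 Mm = 9.246e+08 m.
Total orbital energy is E = −GMm/(2a); binding energy is E_bind = −E = GMm/(2a).
E_bind = 6.537e+16 · 4.633e+04 / (2 · 9.246e+08) J ≈ 1.638e+12 J = 1.638 TJ.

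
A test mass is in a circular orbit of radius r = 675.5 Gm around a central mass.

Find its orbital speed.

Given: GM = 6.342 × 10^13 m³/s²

Convert to SI: r = 675.5 Gm = 6.755e+11 m.
For a circular orbit, gravity supplies the centripetal force, so v = √(GM / r).
v = √(6.342e+13 / 6.755e+11) m/s ≈ 9.689 m/s = 9.689 m/s.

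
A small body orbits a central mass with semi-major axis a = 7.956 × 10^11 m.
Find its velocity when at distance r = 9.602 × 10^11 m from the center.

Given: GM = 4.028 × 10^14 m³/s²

Vis-viva: v = √(GM · (2/r − 1/a)).
2/r − 1/a = 2/9.602e+11 − 1/7.956e+11 = 8.25986e-13 m⁻¹.
v = √(4.028e+14 · 8.25986e-13) m/s ≈ 18.24 m/s = 18.24 m/s.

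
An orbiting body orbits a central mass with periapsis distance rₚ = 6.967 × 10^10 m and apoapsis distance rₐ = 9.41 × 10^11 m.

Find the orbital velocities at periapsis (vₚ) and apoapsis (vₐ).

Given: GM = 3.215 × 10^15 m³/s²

Use the vis-viva equation v² = GM(2/r − 1/a) with a = (rₚ + rₐ)/2 = (6.967e+10 + 9.41e+11)/2 = 5.05335e+11 m.
vₚ = √(GM · (2/rₚ − 1/a)) = √(3.215e+15 · (2/6.967e+10 − 1/5.05335e+11)) m/s ≈ 293.1 m/s = 293.1 m/s.
vₐ = √(GM · (2/rₐ − 1/a)) = √(3.215e+15 · (2/9.41e+11 − 1/5.05335e+11)) m/s ≈ 21.7 m/s = 21.7 m/s.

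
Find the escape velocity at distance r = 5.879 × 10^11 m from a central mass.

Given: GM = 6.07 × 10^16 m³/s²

Escape velocity comes from setting total energy to zero: ½v² − GM/r = 0 ⇒ v_esc = √(2GM / r).
v_esc = √(2 · 6.07e+16 / 5.879e+11) m/s ≈ 454.4 m/s = 454.4 m/s.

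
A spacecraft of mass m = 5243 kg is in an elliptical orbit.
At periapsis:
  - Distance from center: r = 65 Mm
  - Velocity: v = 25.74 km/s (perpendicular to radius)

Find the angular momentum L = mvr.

Convert to SI: r = 65 Mm = 6.5e+07 m; v = 25.74 km/s = 25740 m/s.
Since v is perpendicular to r, L = m · v · r.
L = 5243 · 25740 · 6.5e+07 kg·m²/s ≈ 8.772e+15 kg·m²/s.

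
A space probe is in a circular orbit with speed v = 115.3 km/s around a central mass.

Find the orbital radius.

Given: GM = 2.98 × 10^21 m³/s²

Convert to SI: v = 115.3 km/s = 115300 m/s.
For a circular orbit, v² = GM / r, so r = GM / v².
r = 2.98e+21 / (115300)² m ≈ 2.242e+11 m = 2.242 × 10^11 m.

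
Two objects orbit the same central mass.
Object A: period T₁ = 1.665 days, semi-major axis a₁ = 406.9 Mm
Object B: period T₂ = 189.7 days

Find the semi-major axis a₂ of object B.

Convert to SI: T₁ = 1.665 days = 143856 s; a₁ = 406.9 Mm = 4.069e+08 m; T₂ = 189.7 days = 1.63901e+07 s.
Kepler's third law: (T₁/T₂)² = (a₁/a₂)³ ⇒ a₂ = a₁ · (T₂/T₁)^(2/3).
T₂/T₁ = 1.63901e+07 / 143856 = 113.934.
a₂ = 4.069e+08 · (113.934)^(2/3) m ≈ 9.563e+09 m = 9.563 Gm.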